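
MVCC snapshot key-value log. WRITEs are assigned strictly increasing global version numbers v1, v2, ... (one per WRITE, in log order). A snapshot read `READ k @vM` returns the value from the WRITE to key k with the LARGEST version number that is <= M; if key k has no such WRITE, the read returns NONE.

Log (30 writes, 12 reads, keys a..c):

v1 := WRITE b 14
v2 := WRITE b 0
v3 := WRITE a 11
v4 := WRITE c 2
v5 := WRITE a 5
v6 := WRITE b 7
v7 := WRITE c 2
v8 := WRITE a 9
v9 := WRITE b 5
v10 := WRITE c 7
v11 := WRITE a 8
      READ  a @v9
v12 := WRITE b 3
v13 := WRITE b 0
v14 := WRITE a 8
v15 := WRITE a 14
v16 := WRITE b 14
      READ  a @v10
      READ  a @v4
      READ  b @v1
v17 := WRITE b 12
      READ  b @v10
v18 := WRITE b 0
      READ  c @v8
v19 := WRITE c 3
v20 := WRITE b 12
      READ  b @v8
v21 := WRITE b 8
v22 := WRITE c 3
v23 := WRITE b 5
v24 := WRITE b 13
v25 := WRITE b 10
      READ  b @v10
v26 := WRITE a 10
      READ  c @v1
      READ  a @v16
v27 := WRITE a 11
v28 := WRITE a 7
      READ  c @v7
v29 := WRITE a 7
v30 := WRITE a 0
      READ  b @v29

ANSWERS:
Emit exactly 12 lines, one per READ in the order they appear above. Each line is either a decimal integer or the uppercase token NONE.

Answer: 9
9
11
14
5
2
7
5
NONE
14
2
10

Derivation:
v1: WRITE b=14  (b history now [(1, 14)])
v2: WRITE b=0  (b history now [(1, 14), (2, 0)])
v3: WRITE a=11  (a history now [(3, 11)])
v4: WRITE c=2  (c history now [(4, 2)])
v5: WRITE a=5  (a history now [(3, 11), (5, 5)])
v6: WRITE b=7  (b history now [(1, 14), (2, 0), (6, 7)])
v7: WRITE c=2  (c history now [(4, 2), (7, 2)])
v8: WRITE a=9  (a history now [(3, 11), (5, 5), (8, 9)])
v9: WRITE b=5  (b history now [(1, 14), (2, 0), (6, 7), (9, 5)])
v10: WRITE c=7  (c history now [(4, 2), (7, 2), (10, 7)])
v11: WRITE a=8  (a history now [(3, 11), (5, 5), (8, 9), (11, 8)])
READ a @v9: history=[(3, 11), (5, 5), (8, 9), (11, 8)] -> pick v8 -> 9
v12: WRITE b=3  (b history now [(1, 14), (2, 0), (6, 7), (9, 5), (12, 3)])
v13: WRITE b=0  (b history now [(1, 14), (2, 0), (6, 7), (9, 5), (12, 3), (13, 0)])
v14: WRITE a=8  (a history now [(3, 11), (5, 5), (8, 9), (11, 8), (14, 8)])
v15: WRITE a=14  (a history now [(3, 11), (5, 5), (8, 9), (11, 8), (14, 8), (15, 14)])
v16: WRITE b=14  (b history now [(1, 14), (2, 0), (6, 7), (9, 5), (12, 3), (13, 0), (16, 14)])
READ a @v10: history=[(3, 11), (5, 5), (8, 9), (11, 8), (14, 8), (15, 14)] -> pick v8 -> 9
READ a @v4: history=[(3, 11), (5, 5), (8, 9), (11, 8), (14, 8), (15, 14)] -> pick v3 -> 11
READ b @v1: history=[(1, 14), (2, 0), (6, 7), (9, 5), (12, 3), (13, 0), (16, 14)] -> pick v1 -> 14
v17: WRITE b=12  (b history now [(1, 14), (2, 0), (6, 7), (9, 5), (12, 3), (13, 0), (16, 14), (17, 12)])
READ b @v10: history=[(1, 14), (2, 0), (6, 7), (9, 5), (12, 3), (13, 0), (16, 14), (17, 12)] -> pick v9 -> 5
v18: WRITE b=0  (b history now [(1, 14), (2, 0), (6, 7), (9, 5), (12, 3), (13, 0), (16, 14), (17, 12), (18, 0)])
READ c @v8: history=[(4, 2), (7, 2), (10, 7)] -> pick v7 -> 2
v19: WRITE c=3  (c history now [(4, 2), (7, 2), (10, 7), (19, 3)])
v20: WRITE b=12  (b history now [(1, 14), (2, 0), (6, 7), (9, 5), (12, 3), (13, 0), (16, 14), (17, 12), (18, 0), (20, 12)])
READ b @v8: history=[(1, 14), (2, 0), (6, 7), (9, 5), (12, 3), (13, 0), (16, 14), (17, 12), (18, 0), (20, 12)] -> pick v6 -> 7
v21: WRITE b=8  (b history now [(1, 14), (2, 0), (6, 7), (9, 5), (12, 3), (13, 0), (16, 14), (17, 12), (18, 0), (20, 12), (21, 8)])
v22: WRITE c=3  (c history now [(4, 2), (7, 2), (10, 7), (19, 3), (22, 3)])
v23: WRITE b=5  (b history now [(1, 14), (2, 0), (6, 7), (9, 5), (12, 3), (13, 0), (16, 14), (17, 12), (18, 0), (20, 12), (21, 8), (23, 5)])
v24: WRITE b=13  (b history now [(1, 14), (2, 0), (6, 7), (9, 5), (12, 3), (13, 0), (16, 14), (17, 12), (18, 0), (20, 12), (21, 8), (23, 5), (24, 13)])
v25: WRITE b=10  (b history now [(1, 14), (2, 0), (6, 7), (9, 5), (12, 3), (13, 0), (16, 14), (17, 12), (18, 0), (20, 12), (21, 8), (23, 5), (24, 13), (25, 10)])
READ b @v10: history=[(1, 14), (2, 0), (6, 7), (9, 5), (12, 3), (13, 0), (16, 14), (17, 12), (18, 0), (20, 12), (21, 8), (23, 5), (24, 13), (25, 10)] -> pick v9 -> 5
v26: WRITE a=10  (a history now [(3, 11), (5, 5), (8, 9), (11, 8), (14, 8), (15, 14), (26, 10)])
READ c @v1: history=[(4, 2), (7, 2), (10, 7), (19, 3), (22, 3)] -> no version <= 1 -> NONE
READ a @v16: history=[(3, 11), (5, 5), (8, 9), (11, 8), (14, 8), (15, 14), (26, 10)] -> pick v15 -> 14
v27: WRITE a=11  (a history now [(3, 11), (5, 5), (8, 9), (11, 8), (14, 8), (15, 14), (26, 10), (27, 11)])
v28: WRITE a=7  (a history now [(3, 11), (5, 5), (8, 9), (11, 8), (14, 8), (15, 14), (26, 10), (27, 11), (28, 7)])
READ c @v7: history=[(4, 2), (7, 2), (10, 7), (19, 3), (22, 3)] -> pick v7 -> 2
v29: WRITE a=7  (a history now [(3, 11), (5, 5), (8, 9), (11, 8), (14, 8), (15, 14), (26, 10), (27, 11), (28, 7), (29, 7)])
v30: WRITE a=0  (a history now [(3, 11), (5, 5), (8, 9), (11, 8), (14, 8), (15, 14), (26, 10), (27, 11), (28, 7), (29, 7), (30, 0)])
READ b @v29: history=[(1, 14), (2, 0), (6, 7), (9, 5), (12, 3), (13, 0), (16, 14), (17, 12), (18, 0), (20, 12), (21, 8), (23, 5), (24, 13), (25, 10)] -> pick v25 -> 10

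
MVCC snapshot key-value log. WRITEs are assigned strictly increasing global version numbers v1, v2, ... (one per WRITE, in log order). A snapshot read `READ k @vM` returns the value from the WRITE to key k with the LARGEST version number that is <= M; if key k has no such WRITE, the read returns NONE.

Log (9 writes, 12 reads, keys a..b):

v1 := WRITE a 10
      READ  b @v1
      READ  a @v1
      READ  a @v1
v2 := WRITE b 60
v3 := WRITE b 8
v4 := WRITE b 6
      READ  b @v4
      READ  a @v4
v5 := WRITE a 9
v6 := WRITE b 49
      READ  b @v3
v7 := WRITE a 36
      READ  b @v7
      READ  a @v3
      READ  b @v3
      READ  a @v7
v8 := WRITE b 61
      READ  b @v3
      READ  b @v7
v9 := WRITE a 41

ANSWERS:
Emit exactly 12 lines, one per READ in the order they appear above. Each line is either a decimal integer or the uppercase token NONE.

Answer: NONE
10
10
6
10
8
49
10
8
36
8
49

Derivation:
v1: WRITE a=10  (a history now [(1, 10)])
READ b @v1: history=[] -> no version <= 1 -> NONE
READ a @v1: history=[(1, 10)] -> pick v1 -> 10
READ a @v1: history=[(1, 10)] -> pick v1 -> 10
v2: WRITE b=60  (b history now [(2, 60)])
v3: WRITE b=8  (b history now [(2, 60), (3, 8)])
v4: WRITE b=6  (b history now [(2, 60), (3, 8), (4, 6)])
READ b @v4: history=[(2, 60), (3, 8), (4, 6)] -> pick v4 -> 6
READ a @v4: history=[(1, 10)] -> pick v1 -> 10
v5: WRITE a=9  (a history now [(1, 10), (5, 9)])
v6: WRITE b=49  (b history now [(2, 60), (3, 8), (4, 6), (6, 49)])
READ b @v3: history=[(2, 60), (3, 8), (4, 6), (6, 49)] -> pick v3 -> 8
v7: WRITE a=36  (a history now [(1, 10), (5, 9), (7, 36)])
READ b @v7: history=[(2, 60), (3, 8), (4, 6), (6, 49)] -> pick v6 -> 49
READ a @v3: history=[(1, 10), (5, 9), (7, 36)] -> pick v1 -> 10
READ b @v3: history=[(2, 60), (3, 8), (4, 6), (6, 49)] -> pick v3 -> 8
READ a @v7: history=[(1, 10), (5, 9), (7, 36)] -> pick v7 -> 36
v8: WRITE b=61  (b history now [(2, 60), (3, 8), (4, 6), (6, 49), (8, 61)])
READ b @v3: history=[(2, 60), (3, 8), (4, 6), (6, 49), (8, 61)] -> pick v3 -> 8
READ b @v7: history=[(2, 60), (3, 8), (4, 6), (6, 49), (8, 61)] -> pick v6 -> 49
v9: WRITE a=41  (a history now [(1, 10), (5, 9), (7, 36), (9, 41)])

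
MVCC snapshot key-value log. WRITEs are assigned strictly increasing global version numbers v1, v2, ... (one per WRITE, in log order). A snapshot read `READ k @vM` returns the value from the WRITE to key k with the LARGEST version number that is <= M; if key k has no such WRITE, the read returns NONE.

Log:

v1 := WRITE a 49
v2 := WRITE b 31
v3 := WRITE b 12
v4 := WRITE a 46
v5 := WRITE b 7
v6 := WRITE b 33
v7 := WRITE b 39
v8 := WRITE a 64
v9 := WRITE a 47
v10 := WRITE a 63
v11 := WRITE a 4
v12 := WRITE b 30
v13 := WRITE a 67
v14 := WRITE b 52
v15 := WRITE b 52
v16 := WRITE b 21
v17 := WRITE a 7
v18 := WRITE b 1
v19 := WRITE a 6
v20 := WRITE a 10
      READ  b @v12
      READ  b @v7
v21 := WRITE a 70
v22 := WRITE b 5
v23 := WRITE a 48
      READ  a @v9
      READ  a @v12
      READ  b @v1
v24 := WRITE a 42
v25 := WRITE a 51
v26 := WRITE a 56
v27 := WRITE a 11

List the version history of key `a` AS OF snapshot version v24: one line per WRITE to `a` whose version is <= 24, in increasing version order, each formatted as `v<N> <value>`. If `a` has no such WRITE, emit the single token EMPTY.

Answer: v1 49
v4 46
v8 64
v9 47
v10 63
v11 4
v13 67
v17 7
v19 6
v20 10
v21 70
v23 48
v24 42

Derivation:
Scan writes for key=a with version <= 24:
  v1 WRITE a 49 -> keep
  v2 WRITE b 31 -> skip
  v3 WRITE b 12 -> skip
  v4 WRITE a 46 -> keep
  v5 WRITE b 7 -> skip
  v6 WRITE b 33 -> skip
  v7 WRITE b 39 -> skip
  v8 WRITE a 64 -> keep
  v9 WRITE a 47 -> keep
  v10 WRITE a 63 -> keep
  v11 WRITE a 4 -> keep
  v12 WRITE b 30 -> skip
  v13 WRITE a 67 -> keep
  v14 WRITE b 52 -> skip
  v15 WRITE b 52 -> skip
  v16 WRITE b 21 -> skip
  v17 WRITE a 7 -> keep
  v18 WRITE b 1 -> skip
  v19 WRITE a 6 -> keep
  v20 WRITE a 10 -> keep
  v21 WRITE a 70 -> keep
  v22 WRITE b 5 -> skip
  v23 WRITE a 48 -> keep
  v24 WRITE a 42 -> keep
  v25 WRITE a 51 -> drop (> snap)
  v26 WRITE a 56 -> drop (> snap)
  v27 WRITE a 11 -> drop (> snap)
Collected: [(1, 49), (4, 46), (8, 64), (9, 47), (10, 63), (11, 4), (13, 67), (17, 7), (19, 6), (20, 10), (21, 70), (23, 48), (24, 42)]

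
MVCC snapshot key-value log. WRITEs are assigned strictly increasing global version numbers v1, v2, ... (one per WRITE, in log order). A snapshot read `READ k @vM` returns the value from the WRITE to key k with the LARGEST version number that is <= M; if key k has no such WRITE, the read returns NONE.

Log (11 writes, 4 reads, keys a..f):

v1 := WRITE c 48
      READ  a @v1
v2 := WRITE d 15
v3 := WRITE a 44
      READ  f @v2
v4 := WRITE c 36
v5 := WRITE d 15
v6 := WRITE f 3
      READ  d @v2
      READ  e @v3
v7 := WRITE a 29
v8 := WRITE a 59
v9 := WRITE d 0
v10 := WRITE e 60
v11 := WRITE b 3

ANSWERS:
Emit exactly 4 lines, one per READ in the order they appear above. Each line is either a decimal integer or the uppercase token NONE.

Answer: NONE
NONE
15
NONE

Derivation:
v1: WRITE c=48  (c history now [(1, 48)])
READ a @v1: history=[] -> no version <= 1 -> NONE
v2: WRITE d=15  (d history now [(2, 15)])
v3: WRITE a=44  (a history now [(3, 44)])
READ f @v2: history=[] -> no version <= 2 -> NONE
v4: WRITE c=36  (c history now [(1, 48), (4, 36)])
v5: WRITE d=15  (d history now [(2, 15), (5, 15)])
v6: WRITE f=3  (f history now [(6, 3)])
READ d @v2: history=[(2, 15), (5, 15)] -> pick v2 -> 15
READ e @v3: history=[] -> no version <= 3 -> NONE
v7: WRITE a=29  (a history now [(3, 44), (7, 29)])
v8: WRITE a=59  (a history now [(3, 44), (7, 29), (8, 59)])
v9: WRITE d=0  (d history now [(2, 15), (5, 15), (9, 0)])
v10: WRITE e=60  (e history now [(10, 60)])
v11: WRITE b=3  (b history now [(11, 3)])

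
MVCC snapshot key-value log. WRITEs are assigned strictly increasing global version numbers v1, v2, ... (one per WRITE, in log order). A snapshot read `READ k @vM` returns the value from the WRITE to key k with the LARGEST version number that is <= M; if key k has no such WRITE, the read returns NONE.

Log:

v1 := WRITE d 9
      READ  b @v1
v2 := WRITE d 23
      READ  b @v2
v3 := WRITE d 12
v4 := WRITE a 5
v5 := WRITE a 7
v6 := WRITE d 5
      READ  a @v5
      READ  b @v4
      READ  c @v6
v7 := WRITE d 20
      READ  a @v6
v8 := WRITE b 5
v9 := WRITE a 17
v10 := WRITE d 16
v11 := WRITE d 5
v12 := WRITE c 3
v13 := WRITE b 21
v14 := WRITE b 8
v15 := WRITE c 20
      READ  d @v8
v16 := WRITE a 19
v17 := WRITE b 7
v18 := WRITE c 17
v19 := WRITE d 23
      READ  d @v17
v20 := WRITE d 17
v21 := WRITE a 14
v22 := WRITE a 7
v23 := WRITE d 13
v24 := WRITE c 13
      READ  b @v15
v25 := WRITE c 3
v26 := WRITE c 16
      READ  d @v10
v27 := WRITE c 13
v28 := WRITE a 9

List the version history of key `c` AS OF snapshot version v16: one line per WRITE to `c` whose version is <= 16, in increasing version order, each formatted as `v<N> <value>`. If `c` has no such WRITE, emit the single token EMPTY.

Answer: v12 3
v15 20

Derivation:
Scan writes for key=c with version <= 16:
  v1 WRITE d 9 -> skip
  v2 WRITE d 23 -> skip
  v3 WRITE d 12 -> skip
  v4 WRITE a 5 -> skip
  v5 WRITE a 7 -> skip
  v6 WRITE d 5 -> skip
  v7 WRITE d 20 -> skip
  v8 WRITE b 5 -> skip
  v9 WRITE a 17 -> skip
  v10 WRITE d 16 -> skip
  v11 WRITE d 5 -> skip
  v12 WRITE c 3 -> keep
  v13 WRITE b 21 -> skip
  v14 WRITE b 8 -> skip
  v15 WRITE c 20 -> keep
  v16 WRITE a 19 -> skip
  v17 WRITE b 7 -> skip
  v18 WRITE c 17 -> drop (> snap)
  v19 WRITE d 23 -> skip
  v20 WRITE d 17 -> skip
  v21 WRITE a 14 -> skip
  v22 WRITE a 7 -> skip
  v23 WRITE d 13 -> skip
  v24 WRITE c 13 -> drop (> snap)
  v25 WRITE c 3 -> drop (> snap)
  v26 WRITE c 16 -> drop (> snap)
  v27 WRITE c 13 -> drop (> snap)
  v28 WRITE a 9 -> skip
Collected: [(12, 3), (15, 20)]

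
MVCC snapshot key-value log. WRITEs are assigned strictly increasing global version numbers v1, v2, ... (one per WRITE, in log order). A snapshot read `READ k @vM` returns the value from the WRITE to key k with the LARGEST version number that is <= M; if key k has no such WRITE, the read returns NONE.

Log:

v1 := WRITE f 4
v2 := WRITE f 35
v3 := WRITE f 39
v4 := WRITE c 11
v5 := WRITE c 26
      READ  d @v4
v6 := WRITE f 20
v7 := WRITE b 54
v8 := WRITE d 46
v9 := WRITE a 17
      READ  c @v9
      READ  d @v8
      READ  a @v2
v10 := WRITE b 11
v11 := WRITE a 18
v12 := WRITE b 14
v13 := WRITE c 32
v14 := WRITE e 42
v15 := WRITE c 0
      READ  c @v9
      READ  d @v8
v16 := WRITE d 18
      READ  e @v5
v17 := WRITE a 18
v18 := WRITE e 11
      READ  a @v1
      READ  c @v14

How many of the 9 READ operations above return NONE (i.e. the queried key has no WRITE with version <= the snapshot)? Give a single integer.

v1: WRITE f=4  (f history now [(1, 4)])
v2: WRITE f=35  (f history now [(1, 4), (2, 35)])
v3: WRITE f=39  (f history now [(1, 4), (2, 35), (3, 39)])
v4: WRITE c=11  (c history now [(4, 11)])
v5: WRITE c=26  (c history now [(4, 11), (5, 26)])
READ d @v4: history=[] -> no version <= 4 -> NONE
v6: WRITE f=20  (f history now [(1, 4), (2, 35), (3, 39), (6, 20)])
v7: WRITE b=54  (b history now [(7, 54)])
v8: WRITE d=46  (d history now [(8, 46)])
v9: WRITE a=17  (a history now [(9, 17)])
READ c @v9: history=[(4, 11), (5, 26)] -> pick v5 -> 26
READ d @v8: history=[(8, 46)] -> pick v8 -> 46
READ a @v2: history=[(9, 17)] -> no version <= 2 -> NONE
v10: WRITE b=11  (b history now [(7, 54), (10, 11)])
v11: WRITE a=18  (a history now [(9, 17), (11, 18)])
v12: WRITE b=14  (b history now [(7, 54), (10, 11), (12, 14)])
v13: WRITE c=32  (c history now [(4, 11), (5, 26), (13, 32)])
v14: WRITE e=42  (e history now [(14, 42)])
v15: WRITE c=0  (c history now [(4, 11), (5, 26), (13, 32), (15, 0)])
READ c @v9: history=[(4, 11), (5, 26), (13, 32), (15, 0)] -> pick v5 -> 26
READ d @v8: history=[(8, 46)] -> pick v8 -> 46
v16: WRITE d=18  (d history now [(8, 46), (16, 18)])
READ e @v5: history=[(14, 42)] -> no version <= 5 -> NONE
v17: WRITE a=18  (a history now [(9, 17), (11, 18), (17, 18)])
v18: WRITE e=11  (e history now [(14, 42), (18, 11)])
READ a @v1: history=[(9, 17), (11, 18), (17, 18)] -> no version <= 1 -> NONE
READ c @v14: history=[(4, 11), (5, 26), (13, 32), (15, 0)] -> pick v13 -> 32
Read results in order: ['NONE', '26', '46', 'NONE', '26', '46', 'NONE', 'NONE', '32']
NONE count = 4

Answer: 4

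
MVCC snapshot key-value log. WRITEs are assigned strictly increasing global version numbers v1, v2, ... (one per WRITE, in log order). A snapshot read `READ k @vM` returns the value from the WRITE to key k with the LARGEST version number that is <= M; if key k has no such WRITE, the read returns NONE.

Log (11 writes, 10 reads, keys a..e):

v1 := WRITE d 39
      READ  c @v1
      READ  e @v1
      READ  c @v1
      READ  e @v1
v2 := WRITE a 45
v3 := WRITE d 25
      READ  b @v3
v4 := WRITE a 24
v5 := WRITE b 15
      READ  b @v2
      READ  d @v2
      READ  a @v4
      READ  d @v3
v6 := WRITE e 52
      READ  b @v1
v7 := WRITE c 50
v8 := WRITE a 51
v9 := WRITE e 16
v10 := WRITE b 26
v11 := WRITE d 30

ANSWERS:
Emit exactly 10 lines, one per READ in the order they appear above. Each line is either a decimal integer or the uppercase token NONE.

v1: WRITE d=39  (d history now [(1, 39)])
READ c @v1: history=[] -> no version <= 1 -> NONE
READ e @v1: history=[] -> no version <= 1 -> NONE
READ c @v1: history=[] -> no version <= 1 -> NONE
READ e @v1: history=[] -> no version <= 1 -> NONE
v2: WRITE a=45  (a history now [(2, 45)])
v3: WRITE d=25  (d history now [(1, 39), (3, 25)])
READ b @v3: history=[] -> no version <= 3 -> NONE
v4: WRITE a=24  (a history now [(2, 45), (4, 24)])
v5: WRITE b=15  (b history now [(5, 15)])
READ b @v2: history=[(5, 15)] -> no version <= 2 -> NONE
READ d @v2: history=[(1, 39), (3, 25)] -> pick v1 -> 39
READ a @v4: history=[(2, 45), (4, 24)] -> pick v4 -> 24
READ d @v3: history=[(1, 39), (3, 25)] -> pick v3 -> 25
v6: WRITE e=52  (e history now [(6, 52)])
READ b @v1: history=[(5, 15)] -> no version <= 1 -> NONE
v7: WRITE c=50  (c history now [(7, 50)])
v8: WRITE a=51  (a history now [(2, 45), (4, 24), (8, 51)])
v9: WRITE e=16  (e history now [(6, 52), (9, 16)])
v10: WRITE b=26  (b history now [(5, 15), (10, 26)])
v11: WRITE d=30  (d history now [(1, 39), (3, 25), (11, 30)])

Answer: NONE
NONE
NONE
NONE
NONE
NONE
39
24
25
NONE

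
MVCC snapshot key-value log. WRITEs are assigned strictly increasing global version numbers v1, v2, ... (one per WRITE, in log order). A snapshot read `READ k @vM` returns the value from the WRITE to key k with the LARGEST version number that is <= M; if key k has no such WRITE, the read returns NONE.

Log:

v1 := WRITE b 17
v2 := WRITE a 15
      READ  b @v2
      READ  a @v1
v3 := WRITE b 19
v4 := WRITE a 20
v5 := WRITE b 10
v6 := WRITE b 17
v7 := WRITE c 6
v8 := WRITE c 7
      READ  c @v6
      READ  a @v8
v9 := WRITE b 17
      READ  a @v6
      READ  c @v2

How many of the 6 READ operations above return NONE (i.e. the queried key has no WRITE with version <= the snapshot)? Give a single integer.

Answer: 3

Derivation:
v1: WRITE b=17  (b history now [(1, 17)])
v2: WRITE a=15  (a history now [(2, 15)])
READ b @v2: history=[(1, 17)] -> pick v1 -> 17
READ a @v1: history=[(2, 15)] -> no version <= 1 -> NONE
v3: WRITE b=19  (b history now [(1, 17), (3, 19)])
v4: WRITE a=20  (a history now [(2, 15), (4, 20)])
v5: WRITE b=10  (b history now [(1, 17), (3, 19), (5, 10)])
v6: WRITE b=17  (b history now [(1, 17), (3, 19), (5, 10), (6, 17)])
v7: WRITE c=6  (c history now [(7, 6)])
v8: WRITE c=7  (c history now [(7, 6), (8, 7)])
READ c @v6: history=[(7, 6), (8, 7)] -> no version <= 6 -> NONE
READ a @v8: history=[(2, 15), (4, 20)] -> pick v4 -> 20
v9: WRITE b=17  (b history now [(1, 17), (3, 19), (5, 10), (6, 17), (9, 17)])
READ a @v6: history=[(2, 15), (4, 20)] -> pick v4 -> 20
READ c @v2: history=[(7, 6), (8, 7)] -> no version <= 2 -> NONE
Read results in order: ['17', 'NONE', 'NONE', '20', '20', 'NONE']
NONE count = 3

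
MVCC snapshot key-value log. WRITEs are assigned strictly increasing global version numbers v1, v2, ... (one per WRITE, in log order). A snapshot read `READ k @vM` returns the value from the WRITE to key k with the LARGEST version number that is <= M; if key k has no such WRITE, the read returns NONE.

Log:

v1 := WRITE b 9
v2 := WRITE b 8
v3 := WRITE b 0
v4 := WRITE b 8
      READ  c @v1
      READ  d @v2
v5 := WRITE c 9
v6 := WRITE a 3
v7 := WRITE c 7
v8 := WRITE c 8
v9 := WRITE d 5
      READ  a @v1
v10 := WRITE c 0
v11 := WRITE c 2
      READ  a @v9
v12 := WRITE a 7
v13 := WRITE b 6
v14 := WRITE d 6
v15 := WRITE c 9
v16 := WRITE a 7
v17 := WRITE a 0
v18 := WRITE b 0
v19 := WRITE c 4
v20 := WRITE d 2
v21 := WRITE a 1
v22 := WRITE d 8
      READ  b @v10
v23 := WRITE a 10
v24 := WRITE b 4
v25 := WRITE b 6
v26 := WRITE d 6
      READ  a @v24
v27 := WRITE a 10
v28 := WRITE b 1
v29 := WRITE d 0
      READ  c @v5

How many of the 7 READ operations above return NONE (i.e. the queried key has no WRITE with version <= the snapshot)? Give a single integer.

Answer: 3

Derivation:
v1: WRITE b=9  (b history now [(1, 9)])
v2: WRITE b=8  (b history now [(1, 9), (2, 8)])
v3: WRITE b=0  (b history now [(1, 9), (2, 8), (3, 0)])
v4: WRITE b=8  (b history now [(1, 9), (2, 8), (3, 0), (4, 8)])
READ c @v1: history=[] -> no version <= 1 -> NONE
READ d @v2: history=[] -> no version <= 2 -> NONE
v5: WRITE c=9  (c history now [(5, 9)])
v6: WRITE a=3  (a history now [(6, 3)])
v7: WRITE c=7  (c history now [(5, 9), (7, 7)])
v8: WRITE c=8  (c history now [(5, 9), (7, 7), (8, 8)])
v9: WRITE d=5  (d history now [(9, 5)])
READ a @v1: history=[(6, 3)] -> no version <= 1 -> NONE
v10: WRITE c=0  (c history now [(5, 9), (7, 7), (8, 8), (10, 0)])
v11: WRITE c=2  (c history now [(5, 9), (7, 7), (8, 8), (10, 0), (11, 2)])
READ a @v9: history=[(6, 3)] -> pick v6 -> 3
v12: WRITE a=7  (a history now [(6, 3), (12, 7)])
v13: WRITE b=6  (b history now [(1, 9), (2, 8), (3, 0), (4, 8), (13, 6)])
v14: WRITE d=6  (d history now [(9, 5), (14, 6)])
v15: WRITE c=9  (c history now [(5, 9), (7, 7), (8, 8), (10, 0), (11, 2), (15, 9)])
v16: WRITE a=7  (a history now [(6, 3), (12, 7), (16, 7)])
v17: WRITE a=0  (a history now [(6, 3), (12, 7), (16, 7), (17, 0)])
v18: WRITE b=0  (b history now [(1, 9), (2, 8), (3, 0), (4, 8), (13, 6), (18, 0)])
v19: WRITE c=4  (c history now [(5, 9), (7, 7), (8, 8), (10, 0), (11, 2), (15, 9), (19, 4)])
v20: WRITE d=2  (d history now [(9, 5), (14, 6), (20, 2)])
v21: WRITE a=1  (a history now [(6, 3), (12, 7), (16, 7), (17, 0), (21, 1)])
v22: WRITE d=8  (d history now [(9, 5), (14, 6), (20, 2), (22, 8)])
READ b @v10: history=[(1, 9), (2, 8), (3, 0), (4, 8), (13, 6), (18, 0)] -> pick v4 -> 8
v23: WRITE a=10  (a history now [(6, 3), (12, 7), (16, 7), (17, 0), (21, 1), (23, 10)])
v24: WRITE b=4  (b history now [(1, 9), (2, 8), (3, 0), (4, 8), (13, 6), (18, 0), (24, 4)])
v25: WRITE b=6  (b history now [(1, 9), (2, 8), (3, 0), (4, 8), (13, 6), (18, 0), (24, 4), (25, 6)])
v26: WRITE d=6  (d history now [(9, 5), (14, 6), (20, 2), (22, 8), (26, 6)])
READ a @v24: history=[(6, 3), (12, 7), (16, 7), (17, 0), (21, 1), (23, 10)] -> pick v23 -> 10
v27: WRITE a=10  (a history now [(6, 3), (12, 7), (16, 7), (17, 0), (21, 1), (23, 10), (27, 10)])
v28: WRITE b=1  (b history now [(1, 9), (2, 8), (3, 0), (4, 8), (13, 6), (18, 0), (24, 4), (25, 6), (28, 1)])
v29: WRITE d=0  (d history now [(9, 5), (14, 6), (20, 2), (22, 8), (26, 6), (29, 0)])
READ c @v5: history=[(5, 9), (7, 7), (8, 8), (10, 0), (11, 2), (15, 9), (19, 4)] -> pick v5 -> 9
Read results in order: ['NONE', 'NONE', 'NONE', '3', '8', '10', '9']
NONE count = 3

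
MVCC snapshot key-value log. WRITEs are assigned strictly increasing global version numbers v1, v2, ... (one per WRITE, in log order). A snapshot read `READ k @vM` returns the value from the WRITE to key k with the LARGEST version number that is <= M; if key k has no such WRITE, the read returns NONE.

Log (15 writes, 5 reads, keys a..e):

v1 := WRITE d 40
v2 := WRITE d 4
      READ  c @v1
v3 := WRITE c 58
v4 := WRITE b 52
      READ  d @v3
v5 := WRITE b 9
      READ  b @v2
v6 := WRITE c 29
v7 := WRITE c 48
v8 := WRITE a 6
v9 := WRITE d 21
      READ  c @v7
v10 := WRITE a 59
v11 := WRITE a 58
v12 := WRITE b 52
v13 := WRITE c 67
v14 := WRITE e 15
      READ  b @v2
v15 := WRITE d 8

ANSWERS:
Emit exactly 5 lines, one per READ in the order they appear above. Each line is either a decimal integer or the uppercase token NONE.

Answer: NONE
4
NONE
48
NONE

Derivation:
v1: WRITE d=40  (d history now [(1, 40)])
v2: WRITE d=4  (d history now [(1, 40), (2, 4)])
READ c @v1: history=[] -> no version <= 1 -> NONE
v3: WRITE c=58  (c history now [(3, 58)])
v4: WRITE b=52  (b history now [(4, 52)])
READ d @v3: history=[(1, 40), (2, 4)] -> pick v2 -> 4
v5: WRITE b=9  (b history now [(4, 52), (5, 9)])
READ b @v2: history=[(4, 52), (5, 9)] -> no version <= 2 -> NONE
v6: WRITE c=29  (c history now [(3, 58), (6, 29)])
v7: WRITE c=48  (c history now [(3, 58), (6, 29), (7, 48)])
v8: WRITE a=6  (a history now [(8, 6)])
v9: WRITE d=21  (d history now [(1, 40), (2, 4), (9, 21)])
READ c @v7: history=[(3, 58), (6, 29), (7, 48)] -> pick v7 -> 48
v10: WRITE a=59  (a history now [(8, 6), (10, 59)])
v11: WRITE a=58  (a history now [(8, 6), (10, 59), (11, 58)])
v12: WRITE b=52  (b history now [(4, 52), (5, 9), (12, 52)])
v13: WRITE c=67  (c history now [(3, 58), (6, 29), (7, 48), (13, 67)])
v14: WRITE e=15  (e history now [(14, 15)])
READ b @v2: history=[(4, 52), (5, 9), (12, 52)] -> no version <= 2 -> NONE
v15: WRITE d=8  (d history now [(1, 40), (2, 4), (9, 21), (15, 8)])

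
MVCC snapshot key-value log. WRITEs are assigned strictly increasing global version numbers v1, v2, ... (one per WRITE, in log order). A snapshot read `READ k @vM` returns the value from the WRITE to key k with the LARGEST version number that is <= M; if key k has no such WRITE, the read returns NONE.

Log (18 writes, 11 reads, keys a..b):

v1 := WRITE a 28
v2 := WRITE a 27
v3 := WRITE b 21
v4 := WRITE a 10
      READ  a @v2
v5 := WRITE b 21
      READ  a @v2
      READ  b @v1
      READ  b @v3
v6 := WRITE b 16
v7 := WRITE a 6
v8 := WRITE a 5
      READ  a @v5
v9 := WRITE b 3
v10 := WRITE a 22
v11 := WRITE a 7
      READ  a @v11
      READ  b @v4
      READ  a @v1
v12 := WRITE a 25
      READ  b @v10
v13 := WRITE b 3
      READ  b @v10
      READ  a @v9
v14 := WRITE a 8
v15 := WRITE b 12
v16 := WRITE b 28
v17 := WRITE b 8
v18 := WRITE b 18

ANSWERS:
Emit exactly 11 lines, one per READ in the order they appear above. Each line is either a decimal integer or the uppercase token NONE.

v1: WRITE a=28  (a history now [(1, 28)])
v2: WRITE a=27  (a history now [(1, 28), (2, 27)])
v3: WRITE b=21  (b history now [(3, 21)])
v4: WRITE a=10  (a history now [(1, 28), (2, 27), (4, 10)])
READ a @v2: history=[(1, 28), (2, 27), (4, 10)] -> pick v2 -> 27
v5: WRITE b=21  (b history now [(3, 21), (5, 21)])
READ a @v2: history=[(1, 28), (2, 27), (4, 10)] -> pick v2 -> 27
READ b @v1: history=[(3, 21), (5, 21)] -> no version <= 1 -> NONE
READ b @v3: history=[(3, 21), (5, 21)] -> pick v3 -> 21
v6: WRITE b=16  (b history now [(3, 21), (5, 21), (6, 16)])
v7: WRITE a=6  (a history now [(1, 28), (2, 27), (4, 10), (7, 6)])
v8: WRITE a=5  (a history now [(1, 28), (2, 27), (4, 10), (7, 6), (8, 5)])
READ a @v5: history=[(1, 28), (2, 27), (4, 10), (7, 6), (8, 5)] -> pick v4 -> 10
v9: WRITE b=3  (b history now [(3, 21), (5, 21), (6, 16), (9, 3)])
v10: WRITE a=22  (a history now [(1, 28), (2, 27), (4, 10), (7, 6), (8, 5), (10, 22)])
v11: WRITE a=7  (a history now [(1, 28), (2, 27), (4, 10), (7, 6), (8, 5), (10, 22), (11, 7)])
READ a @v11: history=[(1, 28), (2, 27), (4, 10), (7, 6), (8, 5), (10, 22), (11, 7)] -> pick v11 -> 7
READ b @v4: history=[(3, 21), (5, 21), (6, 16), (9, 3)] -> pick v3 -> 21
READ a @v1: history=[(1, 28), (2, 27), (4, 10), (7, 6), (8, 5), (10, 22), (11, 7)] -> pick v1 -> 28
v12: WRITE a=25  (a history now [(1, 28), (2, 27), (4, 10), (7, 6), (8, 5), (10, 22), (11, 7), (12, 25)])
READ b @v10: history=[(3, 21), (5, 21), (6, 16), (9, 3)] -> pick v9 -> 3
v13: WRITE b=3  (b history now [(3, 21), (5, 21), (6, 16), (9, 3), (13, 3)])
READ b @v10: history=[(3, 21), (5, 21), (6, 16), (9, 3), (13, 3)] -> pick v9 -> 3
READ a @v9: history=[(1, 28), (2, 27), (4, 10), (7, 6), (8, 5), (10, 22), (11, 7), (12, 25)] -> pick v8 -> 5
v14: WRITE a=8  (a history now [(1, 28), (2, 27), (4, 10), (7, 6), (8, 5), (10, 22), (11, 7), (12, 25), (14, 8)])
v15: WRITE b=12  (b history now [(3, 21), (5, 21), (6, 16), (9, 3), (13, 3), (15, 12)])
v16: WRITE b=28  (b history now [(3, 21), (5, 21), (6, 16), (9, 3), (13, 3), (15, 12), (16, 28)])
v17: WRITE b=8  (b history now [(3, 21), (5, 21), (6, 16), (9, 3), (13, 3), (15, 12), (16, 28), (17, 8)])
v18: WRITE b=18  (b history now [(3, 21), (5, 21), (6, 16), (9, 3), (13, 3), (15, 12), (16, 28), (17, 8), (18, 18)])

Answer: 27
27
NONE
21
10
7
21
28
3
3
5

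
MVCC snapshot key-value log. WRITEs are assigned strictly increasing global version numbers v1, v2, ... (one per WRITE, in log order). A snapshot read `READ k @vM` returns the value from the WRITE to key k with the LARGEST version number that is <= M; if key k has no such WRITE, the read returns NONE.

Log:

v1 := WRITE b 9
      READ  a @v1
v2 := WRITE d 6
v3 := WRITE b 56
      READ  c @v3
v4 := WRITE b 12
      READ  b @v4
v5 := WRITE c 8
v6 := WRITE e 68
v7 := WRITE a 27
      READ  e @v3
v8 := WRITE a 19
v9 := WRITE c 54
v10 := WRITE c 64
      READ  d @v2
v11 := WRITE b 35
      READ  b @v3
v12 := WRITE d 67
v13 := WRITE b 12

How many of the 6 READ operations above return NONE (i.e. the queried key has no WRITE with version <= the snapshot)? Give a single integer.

Answer: 3

Derivation:
v1: WRITE b=9  (b history now [(1, 9)])
READ a @v1: history=[] -> no version <= 1 -> NONE
v2: WRITE d=6  (d history now [(2, 6)])
v3: WRITE b=56  (b history now [(1, 9), (3, 56)])
READ c @v3: history=[] -> no version <= 3 -> NONE
v4: WRITE b=12  (b history now [(1, 9), (3, 56), (4, 12)])
READ b @v4: history=[(1, 9), (3, 56), (4, 12)] -> pick v4 -> 12
v5: WRITE c=8  (c history now [(5, 8)])
v6: WRITE e=68  (e history now [(6, 68)])
v7: WRITE a=27  (a history now [(7, 27)])
READ e @v3: history=[(6, 68)] -> no version <= 3 -> NONE
v8: WRITE a=19  (a history now [(7, 27), (8, 19)])
v9: WRITE c=54  (c history now [(5, 8), (9, 54)])
v10: WRITE c=64  (c history now [(5, 8), (9, 54), (10, 64)])
READ d @v2: history=[(2, 6)] -> pick v2 -> 6
v11: WRITE b=35  (b history now [(1, 9), (3, 56), (4, 12), (11, 35)])
READ b @v3: history=[(1, 9), (3, 56), (4, 12), (11, 35)] -> pick v3 -> 56
v12: WRITE d=67  (d history now [(2, 6), (12, 67)])
v13: WRITE b=12  (b history now [(1, 9), (3, 56), (4, 12), (11, 35), (13, 12)])
Read results in order: ['NONE', 'NONE', '12', 'NONE', '6', '56']
NONE count = 3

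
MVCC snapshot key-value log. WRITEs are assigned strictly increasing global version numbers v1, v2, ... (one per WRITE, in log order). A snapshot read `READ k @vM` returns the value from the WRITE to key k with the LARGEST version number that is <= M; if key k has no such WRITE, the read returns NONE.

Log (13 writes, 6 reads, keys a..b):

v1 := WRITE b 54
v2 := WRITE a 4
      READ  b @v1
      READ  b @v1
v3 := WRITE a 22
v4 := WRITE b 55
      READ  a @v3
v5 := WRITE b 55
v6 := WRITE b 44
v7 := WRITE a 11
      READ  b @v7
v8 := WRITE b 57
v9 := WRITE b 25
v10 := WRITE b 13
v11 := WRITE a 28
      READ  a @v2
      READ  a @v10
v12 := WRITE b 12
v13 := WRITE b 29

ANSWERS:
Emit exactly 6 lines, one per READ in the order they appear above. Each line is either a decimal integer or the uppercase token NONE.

Answer: 54
54
22
44
4
11

Derivation:
v1: WRITE b=54  (b history now [(1, 54)])
v2: WRITE a=4  (a history now [(2, 4)])
READ b @v1: history=[(1, 54)] -> pick v1 -> 54
READ b @v1: history=[(1, 54)] -> pick v1 -> 54
v3: WRITE a=22  (a history now [(2, 4), (3, 22)])
v4: WRITE b=55  (b history now [(1, 54), (4, 55)])
READ a @v3: history=[(2, 4), (3, 22)] -> pick v3 -> 22
v5: WRITE b=55  (b history now [(1, 54), (4, 55), (5, 55)])
v6: WRITE b=44  (b history now [(1, 54), (4, 55), (5, 55), (6, 44)])
v7: WRITE a=11  (a history now [(2, 4), (3, 22), (7, 11)])
READ b @v7: history=[(1, 54), (4, 55), (5, 55), (6, 44)] -> pick v6 -> 44
v8: WRITE b=57  (b history now [(1, 54), (4, 55), (5, 55), (6, 44), (8, 57)])
v9: WRITE b=25  (b history now [(1, 54), (4, 55), (5, 55), (6, 44), (8, 57), (9, 25)])
v10: WRITE b=13  (b history now [(1, 54), (4, 55), (5, 55), (6, 44), (8, 57), (9, 25), (10, 13)])
v11: WRITE a=28  (a history now [(2, 4), (3, 22), (7, 11), (11, 28)])
READ a @v2: history=[(2, 4), (3, 22), (7, 11), (11, 28)] -> pick v2 -> 4
READ a @v10: history=[(2, 4), (3, 22), (7, 11), (11, 28)] -> pick v7 -> 11
v12: WRITE b=12  (b history now [(1, 54), (4, 55), (5, 55), (6, 44), (8, 57), (9, 25), (10, 13), (12, 12)])
v13: WRITE b=29  (b history now [(1, 54), (4, 55), (5, 55), (6, 44), (8, 57), (9, 25), (10, 13), (12, 12), (13, 29)])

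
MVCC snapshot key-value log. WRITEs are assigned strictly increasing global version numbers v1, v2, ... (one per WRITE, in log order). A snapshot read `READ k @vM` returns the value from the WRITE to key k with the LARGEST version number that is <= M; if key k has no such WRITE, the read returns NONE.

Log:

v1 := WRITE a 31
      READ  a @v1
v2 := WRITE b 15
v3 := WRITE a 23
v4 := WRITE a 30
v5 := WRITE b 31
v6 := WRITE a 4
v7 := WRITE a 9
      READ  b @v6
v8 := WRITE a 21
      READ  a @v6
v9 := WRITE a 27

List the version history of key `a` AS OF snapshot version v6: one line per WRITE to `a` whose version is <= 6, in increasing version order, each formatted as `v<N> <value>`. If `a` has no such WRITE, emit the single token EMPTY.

Answer: v1 31
v3 23
v4 30
v6 4

Derivation:
Scan writes for key=a with version <= 6:
  v1 WRITE a 31 -> keep
  v2 WRITE b 15 -> skip
  v3 WRITE a 23 -> keep
  v4 WRITE a 30 -> keep
  v5 WRITE b 31 -> skip
  v6 WRITE a 4 -> keep
  v7 WRITE a 9 -> drop (> snap)
  v8 WRITE a 21 -> drop (> snap)
  v9 WRITE a 27 -> drop (> snap)
Collected: [(1, 31), (3, 23), (4, 30), (6, 4)]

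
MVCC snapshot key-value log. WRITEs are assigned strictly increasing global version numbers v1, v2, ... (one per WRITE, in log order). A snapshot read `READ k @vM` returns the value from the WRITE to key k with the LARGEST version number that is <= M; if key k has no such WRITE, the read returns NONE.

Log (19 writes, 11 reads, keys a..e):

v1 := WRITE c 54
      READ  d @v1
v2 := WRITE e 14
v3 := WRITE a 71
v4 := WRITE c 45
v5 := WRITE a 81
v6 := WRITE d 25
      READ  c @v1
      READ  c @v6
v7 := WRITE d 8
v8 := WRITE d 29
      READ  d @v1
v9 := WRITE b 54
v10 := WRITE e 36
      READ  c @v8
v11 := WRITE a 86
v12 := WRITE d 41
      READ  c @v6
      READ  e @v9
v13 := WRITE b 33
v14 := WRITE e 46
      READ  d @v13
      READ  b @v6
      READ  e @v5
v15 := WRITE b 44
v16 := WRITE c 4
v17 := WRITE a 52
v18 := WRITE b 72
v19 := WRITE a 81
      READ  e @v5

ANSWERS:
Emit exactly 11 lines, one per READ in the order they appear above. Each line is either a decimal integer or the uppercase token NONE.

v1: WRITE c=54  (c history now [(1, 54)])
READ d @v1: history=[] -> no version <= 1 -> NONE
v2: WRITE e=14  (e history now [(2, 14)])
v3: WRITE a=71  (a history now [(3, 71)])
v4: WRITE c=45  (c history now [(1, 54), (4, 45)])
v5: WRITE a=81  (a history now [(3, 71), (5, 81)])
v6: WRITE d=25  (d history now [(6, 25)])
READ c @v1: history=[(1, 54), (4, 45)] -> pick v1 -> 54
READ c @v6: history=[(1, 54), (4, 45)] -> pick v4 -> 45
v7: WRITE d=8  (d history now [(6, 25), (7, 8)])
v8: WRITE d=29  (d history now [(6, 25), (7, 8), (8, 29)])
READ d @v1: history=[(6, 25), (7, 8), (8, 29)] -> no version <= 1 -> NONE
v9: WRITE b=54  (b history now [(9, 54)])
v10: WRITE e=36  (e history now [(2, 14), (10, 36)])
READ c @v8: history=[(1, 54), (4, 45)] -> pick v4 -> 45
v11: WRITE a=86  (a history now [(3, 71), (5, 81), (11, 86)])
v12: WRITE d=41  (d history now [(6, 25), (7, 8), (8, 29), (12, 41)])
READ c @v6: history=[(1, 54), (4, 45)] -> pick v4 -> 45
READ e @v9: history=[(2, 14), (10, 36)] -> pick v2 -> 14
v13: WRITE b=33  (b history now [(9, 54), (13, 33)])
v14: WRITE e=46  (e history now [(2, 14), (10, 36), (14, 46)])
READ d @v13: history=[(6, 25), (7, 8), (8, 29), (12, 41)] -> pick v12 -> 41
READ b @v6: history=[(9, 54), (13, 33)] -> no version <= 6 -> NONE
READ e @v5: history=[(2, 14), (10, 36), (14, 46)] -> pick v2 -> 14
v15: WRITE b=44  (b history now [(9, 54), (13, 33), (15, 44)])
v16: WRITE c=4  (c history now [(1, 54), (4, 45), (16, 4)])
v17: WRITE a=52  (a history now [(3, 71), (5, 81), (11, 86), (17, 52)])
v18: WRITE b=72  (b history now [(9, 54), (13, 33), (15, 44), (18, 72)])
v19: WRITE a=81  (a history now [(3, 71), (5, 81), (11, 86), (17, 52), (19, 81)])
READ e @v5: history=[(2, 14), (10, 36), (14, 46)] -> pick v2 -> 14

Answer: NONE
54
45
NONE
45
45
14
41
NONE
14
14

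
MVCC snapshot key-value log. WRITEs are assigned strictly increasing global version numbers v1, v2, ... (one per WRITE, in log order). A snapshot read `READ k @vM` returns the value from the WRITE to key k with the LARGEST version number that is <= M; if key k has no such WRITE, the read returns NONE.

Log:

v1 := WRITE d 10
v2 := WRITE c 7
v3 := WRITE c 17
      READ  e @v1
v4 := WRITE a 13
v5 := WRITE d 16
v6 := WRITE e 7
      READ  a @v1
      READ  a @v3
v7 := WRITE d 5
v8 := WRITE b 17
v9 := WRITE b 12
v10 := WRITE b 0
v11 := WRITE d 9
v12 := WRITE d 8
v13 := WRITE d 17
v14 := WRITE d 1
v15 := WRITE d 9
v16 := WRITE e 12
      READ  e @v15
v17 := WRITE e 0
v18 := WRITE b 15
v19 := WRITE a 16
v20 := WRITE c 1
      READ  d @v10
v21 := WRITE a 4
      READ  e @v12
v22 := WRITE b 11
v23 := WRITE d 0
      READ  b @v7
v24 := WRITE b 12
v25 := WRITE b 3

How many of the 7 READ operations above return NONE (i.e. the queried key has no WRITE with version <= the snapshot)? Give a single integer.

v1: WRITE d=10  (d history now [(1, 10)])
v2: WRITE c=7  (c history now [(2, 7)])
v3: WRITE c=17  (c history now [(2, 7), (3, 17)])
READ e @v1: history=[] -> no version <= 1 -> NONE
v4: WRITE a=13  (a history now [(4, 13)])
v5: WRITE d=16  (d history now [(1, 10), (5, 16)])
v6: WRITE e=7  (e history now [(6, 7)])
READ a @v1: history=[(4, 13)] -> no version <= 1 -> NONE
READ a @v3: history=[(4, 13)] -> no version <= 3 -> NONE
v7: WRITE d=5  (d history now [(1, 10), (5, 16), (7, 5)])
v8: WRITE b=17  (b history now [(8, 17)])
v9: WRITE b=12  (b history now [(8, 17), (9, 12)])
v10: WRITE b=0  (b history now [(8, 17), (9, 12), (10, 0)])
v11: WRITE d=9  (d history now [(1, 10), (5, 16), (7, 5), (11, 9)])
v12: WRITE d=8  (d history now [(1, 10), (5, 16), (7, 5), (11, 9), (12, 8)])
v13: WRITE d=17  (d history now [(1, 10), (5, 16), (7, 5), (11, 9), (12, 8), (13, 17)])
v14: WRITE d=1  (d history now [(1, 10), (5, 16), (7, 5), (11, 9), (12, 8), (13, 17), (14, 1)])
v15: WRITE d=9  (d history now [(1, 10), (5, 16), (7, 5), (11, 9), (12, 8), (13, 17), (14, 1), (15, 9)])
v16: WRITE e=12  (e history now [(6, 7), (16, 12)])
READ e @v15: history=[(6, 7), (16, 12)] -> pick v6 -> 7
v17: WRITE e=0  (e history now [(6, 7), (16, 12), (17, 0)])
v18: WRITE b=15  (b history now [(8, 17), (9, 12), (10, 0), (18, 15)])
v19: WRITE a=16  (a history now [(4, 13), (19, 16)])
v20: WRITE c=1  (c history now [(2, 7), (3, 17), (20, 1)])
READ d @v10: history=[(1, 10), (5, 16), (7, 5), (11, 9), (12, 8), (13, 17), (14, 1), (15, 9)] -> pick v7 -> 5
v21: WRITE a=4  (a history now [(4, 13), (19, 16), (21, 4)])
READ e @v12: history=[(6, 7), (16, 12), (17, 0)] -> pick v6 -> 7
v22: WRITE b=11  (b history now [(8, 17), (9, 12), (10, 0), (18, 15), (22, 11)])
v23: WRITE d=0  (d history now [(1, 10), (5, 16), (7, 5), (11, 9), (12, 8), (13, 17), (14, 1), (15, 9), (23, 0)])
READ b @v7: history=[(8, 17), (9, 12), (10, 0), (18, 15), (22, 11)] -> no version <= 7 -> NONE
v24: WRITE b=12  (b history now [(8, 17), (9, 12), (10, 0), (18, 15), (22, 11), (24, 12)])
v25: WRITE b=3  (b history now [(8, 17), (9, 12), (10, 0), (18, 15), (22, 11), (24, 12), (25, 3)])
Read results in order: ['NONE', 'NONE', 'NONE', '7', '5', '7', 'NONE']
NONE count = 4

Answer: 4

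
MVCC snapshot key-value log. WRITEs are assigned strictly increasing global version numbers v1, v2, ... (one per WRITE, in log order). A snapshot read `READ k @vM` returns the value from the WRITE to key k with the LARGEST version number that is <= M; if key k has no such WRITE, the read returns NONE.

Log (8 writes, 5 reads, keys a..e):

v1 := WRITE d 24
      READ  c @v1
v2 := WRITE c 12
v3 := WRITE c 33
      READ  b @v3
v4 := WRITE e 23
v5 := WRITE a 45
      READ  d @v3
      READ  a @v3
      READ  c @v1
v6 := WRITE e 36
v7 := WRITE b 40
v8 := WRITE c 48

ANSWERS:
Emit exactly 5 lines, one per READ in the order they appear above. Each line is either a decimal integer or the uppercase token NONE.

v1: WRITE d=24  (d history now [(1, 24)])
READ c @v1: history=[] -> no version <= 1 -> NONE
v2: WRITE c=12  (c history now [(2, 12)])
v3: WRITE c=33  (c history now [(2, 12), (3, 33)])
READ b @v3: history=[] -> no version <= 3 -> NONE
v4: WRITE e=23  (e history now [(4, 23)])
v5: WRITE a=45  (a history now [(5, 45)])
READ d @v3: history=[(1, 24)] -> pick v1 -> 24
READ a @v3: history=[(5, 45)] -> no version <= 3 -> NONE
READ c @v1: history=[(2, 12), (3, 33)] -> no version <= 1 -> NONE
v6: WRITE e=36  (e history now [(4, 23), (6, 36)])
v7: WRITE b=40  (b history now [(7, 40)])
v8: WRITE c=48  (c history now [(2, 12), (3, 33), (8, 48)])

Answer: NONE
NONE
24
NONE
NONE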